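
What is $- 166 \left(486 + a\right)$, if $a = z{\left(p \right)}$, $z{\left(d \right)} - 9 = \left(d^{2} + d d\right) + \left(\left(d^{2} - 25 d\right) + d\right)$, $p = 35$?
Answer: $-552780$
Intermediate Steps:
$z{\left(d \right)} = 9 - 24 d + 3 d^{2}$ ($z{\left(d \right)} = 9 + \left(\left(d^{2} + d d\right) + \left(\left(d^{2} - 25 d\right) + d\right)\right) = 9 + \left(\left(d^{2} + d^{2}\right) + \left(d^{2} - 24 d\right)\right) = 9 + \left(2 d^{2} + \left(d^{2} - 24 d\right)\right) = 9 + \left(- 24 d + 3 d^{2}\right) = 9 - 24 d + 3 d^{2}$)
$a = 2844$ ($a = 9 - 840 + 3 \cdot 35^{2} = 9 - 840 + 3 \cdot 1225 = 9 - 840 + 3675 = 2844$)
$- 166 \left(486 + a\right) = - 166 \left(486 + 2844\right) = \left(-166\right) 3330 = -552780$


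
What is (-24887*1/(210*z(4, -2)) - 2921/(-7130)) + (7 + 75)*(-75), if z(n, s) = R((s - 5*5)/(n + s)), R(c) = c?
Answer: -1079370497/175770 ≈ -6140.8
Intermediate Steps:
z(n, s) = (-25 + s)/(n + s) (z(n, s) = (s - 5*5)/(n + s) = (s - 25)/(n + s) = (-25 + s)/(n + s))
(-24887*1/(210*z(4, -2)) - 2921/(-7130)) + (7 + 75)*(-75) = (-24887*(4 - 2)/(210*(-25 - 2)) - 2921/(-7130)) + (7 + 75)*(-75) = (-24887/(-14*(-27)/2*(-15)) - 2921*(-1/7130)) + 82*(-75) = (-24887/(-7*(-27)*(-15)) + 127/310) - 6150 = (-24887/(-14*(-27/2)*(-15)) + 127/310) - 6150 = (-24887/(189*(-15)) + 127/310) - 6150 = (-24887/(-2835) + 127/310) - 6150 = (-24887*(-1/2835) + 127/310) - 6150 = (24887/2835 + 127/310) - 6150 = 1615003/175770 - 6150 = -1079370497/175770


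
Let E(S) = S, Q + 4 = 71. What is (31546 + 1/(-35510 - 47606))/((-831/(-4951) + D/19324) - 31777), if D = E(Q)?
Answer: -6968132297129015/7019119582994497 ≈ -0.99274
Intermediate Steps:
Q = 67 (Q = -4 + 71 = 67)
D = 67
(31546 + 1/(-35510 - 47606))/((-831/(-4951) + D/19324) - 31777) = (31546 + 1/(-35510 - 47606))/((-831/(-4951) + 67/19324) - 31777) = (31546 + 1/(-83116))/((-831*(-1/4951) + 67*(1/19324)) - 31777) = (31546 - 1/83116)/((831/4951 + 67/19324) - 31777) = 2621977335/(83116*(16389961/95673124 - 31777)) = 2621977335/(83116*(-3040188471387/95673124)) = (2621977335/83116)*(-95673124/3040188471387) = -6968132297129015/7019119582994497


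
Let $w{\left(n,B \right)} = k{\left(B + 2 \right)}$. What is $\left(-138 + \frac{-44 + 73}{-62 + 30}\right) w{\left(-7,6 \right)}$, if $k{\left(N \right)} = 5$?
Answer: $- \frac{22225}{32} \approx -694.53$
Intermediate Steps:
$w{\left(n,B \right)} = 5$
$\left(-138 + \frac{-44 + 73}{-62 + 30}\right) w{\left(-7,6 \right)} = \left(-138 + \frac{-44 + 73}{-62 + 30}\right) 5 = \left(-138 + \frac{29}{-32}\right) 5 = \left(-138 + 29 \left(- \frac{1}{32}\right)\right) 5 = \left(-138 - \frac{29}{32}\right) 5 = \left(- \frac{4445}{32}\right) 5 = - \frac{22225}{32}$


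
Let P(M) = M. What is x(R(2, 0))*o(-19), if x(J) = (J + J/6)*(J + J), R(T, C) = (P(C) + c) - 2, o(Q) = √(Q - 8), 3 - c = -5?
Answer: 252*I*√3 ≈ 436.48*I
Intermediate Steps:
c = 8 (c = 3 - 1*(-5) = 3 + 5 = 8)
o(Q) = √(-8 + Q)
R(T, C) = 6 + C (R(T, C) = (C + 8) - 2 = (8 + C) - 2 = 6 + C)
x(J) = 7*J²/3 (x(J) = (J + J*(⅙))*(2*J) = (J + J/6)*(2*J) = (7*J/6)*(2*J) = 7*J²/3)
x(R(2, 0))*o(-19) = (7*(6 + 0)²/3)*√(-8 - 19) = ((7/3)*6²)*√(-27) = ((7/3)*36)*(3*I*√3) = 84*(3*I*√3) = 252*I*√3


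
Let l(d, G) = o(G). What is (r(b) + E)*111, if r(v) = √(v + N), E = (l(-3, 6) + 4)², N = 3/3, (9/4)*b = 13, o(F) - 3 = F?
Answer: 18759 + 37*√61 ≈ 19048.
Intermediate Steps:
o(F) = 3 + F
l(d, G) = 3 + G
b = 52/9 (b = (4/9)*13 = 52/9 ≈ 5.7778)
N = 1 (N = 3*(⅓) = 1)
E = 169 (E = ((3 + 6) + 4)² = (9 + 4)² = 13² = 169)
r(v) = √(1 + v) (r(v) = √(v + 1) = √(1 + v))
(r(b) + E)*111 = (√(1 + 52/9) + 169)*111 = (√(61/9) + 169)*111 = (√61/3 + 169)*111 = (169 + √61/3)*111 = 18759 + 37*√61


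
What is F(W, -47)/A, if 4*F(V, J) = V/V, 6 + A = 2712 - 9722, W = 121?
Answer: -1/28064 ≈ -3.5633e-5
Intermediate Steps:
A = -7016 (A = -6 + (2712 - 9722) = -6 - 7010 = -7016)
F(V, J) = 1/4 (F(V, J) = (V/V)/4 = (1/4)*1 = 1/4)
F(W, -47)/A = (1/4)/(-7016) = (1/4)*(-1/7016) = -1/28064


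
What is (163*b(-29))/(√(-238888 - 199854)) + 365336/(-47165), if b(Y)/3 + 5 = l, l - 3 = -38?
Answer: -365336/47165 + 9780*I*√438742/219371 ≈ -7.7459 + 29.53*I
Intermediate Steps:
l = -35 (l = 3 - 38 = -35)
b(Y) = -120 (b(Y) = -15 + 3*(-35) = -15 - 105 = -120)
(163*b(-29))/(√(-238888 - 199854)) + 365336/(-47165) = (163*(-120))/(√(-238888 - 199854)) + 365336/(-47165) = -19560*(-I*√438742/438742) + 365336*(-1/47165) = -19560*(-I*√438742/438742) - 365336/47165 = -(-9780)*I*√438742/219371 - 365336/47165 = 9780*I*√438742/219371 - 365336/47165 = -365336/47165 + 9780*I*√438742/219371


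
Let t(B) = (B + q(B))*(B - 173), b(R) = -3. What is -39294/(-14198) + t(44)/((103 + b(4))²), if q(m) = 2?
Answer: 77172267/35495000 ≈ 2.1742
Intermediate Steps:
t(B) = (-173 + B)*(2 + B) (t(B) = (B + 2)*(B - 173) = (2 + B)*(-173 + B) = (-173 + B)*(2 + B))
-39294/(-14198) + t(44)/((103 + b(4))²) = -39294/(-14198) + (-346 + 44² - 171*44)/((103 - 3)²) = -39294*(-1/14198) + (-346 + 1936 - 7524)/(100²) = 19647/7099 - 5934/10000 = 19647/7099 - 5934*1/10000 = 19647/7099 - 2967/5000 = 77172267/35495000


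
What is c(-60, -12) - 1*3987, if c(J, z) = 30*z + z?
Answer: -4359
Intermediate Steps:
c(J, z) = 31*z
c(-60, -12) - 1*3987 = 31*(-12) - 1*3987 = -372 - 3987 = -4359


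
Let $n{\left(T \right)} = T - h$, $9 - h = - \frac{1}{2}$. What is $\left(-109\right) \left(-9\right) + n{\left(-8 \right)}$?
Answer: $\frac{1927}{2} \approx 963.5$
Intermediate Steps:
$h = \frac{19}{2}$ ($h = 9 - - \frac{1}{2} = 9 + \frac{1}{2} = \frac{19}{2} \approx 9.5$)
$n{\left(T \right)} = - \frac{19}{2} + T$ ($n{\left(T \right)} = T - \frac{19}{2} = - \frac{19}{2} + T$)
$\left(-109\right) \left(-9\right) + n{\left(-8 \right)} = \left(-109\right) \left(-9\right) - \frac{35}{2} = 981 - \frac{35}{2} = \frac{1927}{2}$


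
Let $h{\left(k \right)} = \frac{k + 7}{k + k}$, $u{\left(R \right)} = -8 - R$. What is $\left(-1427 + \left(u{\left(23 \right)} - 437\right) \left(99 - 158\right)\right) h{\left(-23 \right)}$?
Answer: $\frac{209480}{23} \approx 9107.8$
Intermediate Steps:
$h{\left(k \right)} = \frac{7 + k}{2 k}$
$\left(-1427 + \left(u{\left(23 \right)} - 437\right) \left(99 - 158\right)\right) h{\left(-23 \right)} = \left(-1427 + \left(\left(-8 - 23\right) - 437\right) \left(99 - 158\right)\right) \frac{7 - 23}{2 \left(-23\right)} = \left(-1427 + \left(\left(-8 - 23\right) - 437\right) \left(-59\right)\right) \frac{1}{2} \left(- \frac{1}{23}\right) \left(-16\right) = \left(-1427 + \left(-31 - 437\right) \left(-59\right)\right) \frac{8}{23} = \left(-1427 - -27612\right) \frac{8}{23} = \left(-1427 + 27612\right) \frac{8}{23} = 26185 \cdot \frac{8}{23} = \frac{209480}{23}$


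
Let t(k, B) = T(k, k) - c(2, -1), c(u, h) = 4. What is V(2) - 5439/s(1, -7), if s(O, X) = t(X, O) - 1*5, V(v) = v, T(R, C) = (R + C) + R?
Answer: 1833/10 ≈ 183.30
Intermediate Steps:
T(R, C) = C + 2*R (T(R, C) = (C + R) + R = C + 2*R)
t(k, B) = -4 + 3*k (t(k, B) = (k + 2*k) - 1*4 = 3*k - 4 = -4 + 3*k)
s(O, X) = -9 + 3*X (s(O, X) = (-4 + 3*X) - 1*5 = (-4 + 3*X) - 5 = -9 + 3*X)
V(2) - 5439/s(1, -7) = 2 - 5439/(-9 + 3*(-7)) = 2 - 5439/(-9 - 21) = 2 - 5439/(-30) = 2 - 5439*(-1)/30 = 2 - 147*(-37/30) = 2 + 1813/10 = 1833/10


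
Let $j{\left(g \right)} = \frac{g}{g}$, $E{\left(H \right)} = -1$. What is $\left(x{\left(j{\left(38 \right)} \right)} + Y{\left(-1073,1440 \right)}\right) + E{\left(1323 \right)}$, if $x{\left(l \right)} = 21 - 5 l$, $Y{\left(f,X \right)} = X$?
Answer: $1455$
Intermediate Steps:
$j{\left(g \right)} = 1$
$\left(x{\left(j{\left(38 \right)} \right)} + Y{\left(-1073,1440 \right)}\right) + E{\left(1323 \right)} = \left(\left(21 - 5\right) + 1440\right) - 1 = \left(16 + 1440\right) - 1 = 1456 - 1 = 1455$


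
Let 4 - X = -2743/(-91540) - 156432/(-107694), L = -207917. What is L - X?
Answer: -341622466749673/1643051460 ≈ -2.0792e+5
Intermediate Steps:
X = 4136340853/1643051460 (X = 4 - (-2743/(-91540) - 156432/(-107694)) = 4 - (-2743*(-1/91540) - 156432*(-1/107694)) = 4 - (2743/91540 + 26072/17949) = 4 - 1*2435864987/1643051460 = 4 - 2435864987/1643051460 = 4136340853/1643051460 ≈ 2.5175)
L - X = -207917 - 1*4136340853/1643051460 = -207917 - 4136340853/1643051460 = -341622466749673/1643051460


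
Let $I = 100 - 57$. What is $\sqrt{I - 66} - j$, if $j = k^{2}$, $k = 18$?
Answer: $-324 + i \sqrt{23} \approx -324.0 + 4.7958 i$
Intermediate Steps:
$I = 43$ ($I = 100 - 57 = 43$)
$j = 324$ ($j = 18^{2} = 324$)
$\sqrt{I - 66} - j = \sqrt{43 - 66} - 324 = \sqrt{-23} - 324 = i \sqrt{23} - 324 = -324 + i \sqrt{23}$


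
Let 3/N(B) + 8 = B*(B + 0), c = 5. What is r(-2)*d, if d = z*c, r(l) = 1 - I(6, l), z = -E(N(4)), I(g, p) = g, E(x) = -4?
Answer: -100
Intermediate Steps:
N(B) = 3/(-8 + B²) (N(B) = 3/(-8 + B*(B + 0)) = 3/(-8 + B*B) = 3/(-8 + B²))
z = 4 (z = -1*(-4) = 4)
r(l) = -5 (r(l) = 1 - 1*6 = 1 - 6 = -5)
d = 20 (d = 4*5 = 20)
r(-2)*d = -5*20 = -100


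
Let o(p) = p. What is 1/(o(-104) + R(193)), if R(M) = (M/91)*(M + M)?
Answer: 91/65034 ≈ 0.0013993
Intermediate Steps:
R(M) = 2*M**2/91 (R(M) = (M*(1/91))*(2*M) = (M/91)*(2*M) = 2*M**2/91)
1/(o(-104) + R(193)) = 1/(-104 + (2/91)*193**2) = 1/(-104 + (2/91)*37249) = 1/(-104 + 74498/91) = 1/(65034/91) = 91/65034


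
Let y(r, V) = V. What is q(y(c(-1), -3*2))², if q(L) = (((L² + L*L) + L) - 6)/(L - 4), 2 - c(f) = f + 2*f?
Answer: 36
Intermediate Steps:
c(f) = 2 - 3*f (c(f) = 2 - (f + 2*f) = 2 - 3*f)
q(L) = (-6 + L + 2*L²)/(-4 + L) (q(L) = (((L² + L²) + L) - 6)/(-4 + L) = ((2*L² + L) - 6)/(-4 + L) = ((L + 2*L²) - 6)/(-4 + L) = (-6 + L + 2*L²)/(-4 + L))
q(y(c(-1), -3*2))² = ((-6 - 3*2 + 2*(-3*2)²)/(-4 - 3*2))² = ((-6 - 6 + 2*(-6)²)/(-4 - 6))² = ((-6 - 6 + 2*36)/(-10))² = (-(-6 - 6 + 72)/10)² = (-⅒*60)² = (-6)² = 36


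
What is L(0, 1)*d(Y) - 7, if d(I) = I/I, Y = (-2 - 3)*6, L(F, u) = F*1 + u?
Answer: -6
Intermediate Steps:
L(F, u) = F + u
Y = -30 (Y = -5*6 = -30)
d(I) = 1
L(0, 1)*d(Y) - 7 = (0 + 1)*1 - 7 = 1*1 - 7 = 1 - 7 = -6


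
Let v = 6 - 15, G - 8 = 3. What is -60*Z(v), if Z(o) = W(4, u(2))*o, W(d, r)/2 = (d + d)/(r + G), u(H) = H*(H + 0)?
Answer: 576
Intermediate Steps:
G = 11 (G = 8 + 3 = 11)
u(H) = H**2 (u(H) = H*H = H**2)
v = -9
W(d, r) = 4*d/(11 + r) (W(d, r) = 2*((d + d)/(r + 11)) = 2*((2*d)/(11 + r)) = 2*(2*d/(11 + r)) = 4*d/(11 + r))
Z(o) = 16*o/15 (Z(o) = (4*4/(11 + 2**2))*o = (4*4/(11 + 4))*o = (4*4/15)*o = (4*4*(1/15))*o = 16*o/15)
-60*Z(v) = -64*(-9) = -60*(-48/5) = 576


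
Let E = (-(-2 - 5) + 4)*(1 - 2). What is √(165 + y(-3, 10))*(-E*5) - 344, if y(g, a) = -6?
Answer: -344 + 55*√159 ≈ 349.52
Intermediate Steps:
E = -11 (E = (-1*(-7) + 4)*(-1) = (7 + 4)*(-1) = 11*(-1) = -11)
√(165 + y(-3, 10))*(-E*5) - 344 = √(165 - 6)*(-1*(-11)*5) - 344 = √159*(11*5) - 344 = √159*55 - 344 = 55*√159 - 344 = -344 + 55*√159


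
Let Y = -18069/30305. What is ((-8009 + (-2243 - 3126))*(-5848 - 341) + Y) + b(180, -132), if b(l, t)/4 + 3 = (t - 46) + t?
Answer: 132058327099/1595 ≈ 8.2795e+7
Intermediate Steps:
b(l, t) = -196 + 8*t (b(l, t) = -12 + 4*((t - 46) + t) = -12 + 4*((-46 + t) + t) = -12 + 4*(-46 + 2*t) = -12 + (-184 + 8*t) = -196 + 8*t)
Y = -951/1595 (Y = -18069*1/30305 = -951/1595 ≈ -0.59624)
((-8009 + (-2243 - 3126))*(-5848 - 341) + Y) + b(180, -132) = ((-8009 + (-2243 - 3126))*(-5848 - 341) - 951/1595) + (-196 + 8*(-132)) = ((-8009 - 5369)*(-6189) - 951/1595) + (-196 - 1056) = (-13378*(-6189) - 951/1595) - 1252 = (82796442 - 951/1595) - 1252 = 132060324039/1595 - 1252 = 132058327099/1595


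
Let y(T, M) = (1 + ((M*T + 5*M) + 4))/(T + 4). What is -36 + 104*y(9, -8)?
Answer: -892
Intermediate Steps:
y(T, M) = (5 + 5*M + M*T)/(4 + T) (y(T, M) = (1 + ((5*M + M*T) + 4))/(4 + T) = (1 + (4 + 5*M + M*T))/(4 + T) = (5 + 5*M + M*T)/(4 + T))
-36 + 104*y(9, -8) = -36 + 104*((5 + 5*(-8) - 8*9)/(4 + 9)) = -36 + 104*((5 - 40 - 72)/13) = -36 + 104*((1/13)*(-107)) = -36 + 104*(-107/13) = -36 - 856 = -892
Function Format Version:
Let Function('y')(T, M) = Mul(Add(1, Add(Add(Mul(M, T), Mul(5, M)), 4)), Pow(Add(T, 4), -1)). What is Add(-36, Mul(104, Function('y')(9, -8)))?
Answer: -892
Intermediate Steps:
Function('y')(T, M) = Mul(Pow(Add(4, T), -1), Add(5, Mul(5, M), Mul(M, T))) (Function('y')(T, M) = Mul(Add(1, Add(Add(Mul(5, M), Mul(M, T)), 4)), Pow(Add(4, T), -1)) = Mul(Add(1, Add(4, Mul(5, M), Mul(M, T))), Pow(Add(4, T), -1)) = Mul(Add(5, Mul(5, M), Mul(M, T)), Pow(Add(4, T), -1)) = Mul(Pow(Add(4, T), -1), Add(5, Mul(5, M), Mul(M, T))))
Add(-36, Mul(104, Function('y')(9, -8))) = Add(-36, Mul(104, Mul(Pow(Add(4, 9), -1), Add(5, Mul(5, -8), Mul(-8, 9))))) = Add(-36, Mul(104, Mul(Pow(13, -1), Add(5, -40, -72)))) = Add(-36, Mul(104, Mul(Rational(1, 13), -107))) = Add(-36, Mul(104, Rational(-107, 13))) = Add(-36, -856) = -892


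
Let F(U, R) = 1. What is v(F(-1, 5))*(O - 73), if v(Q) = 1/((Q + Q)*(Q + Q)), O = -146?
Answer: -219/4 ≈ -54.750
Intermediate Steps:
v(Q) = 1/(4*Q²) (v(Q) = 1/((2*Q)*(2*Q)) = 1/(4*Q²))
v(F(-1, 5))*(O - 73) = ((¼)/1²)*(-146 - 73) = ((¼)*1)*(-219) = (¼)*(-219) = -219/4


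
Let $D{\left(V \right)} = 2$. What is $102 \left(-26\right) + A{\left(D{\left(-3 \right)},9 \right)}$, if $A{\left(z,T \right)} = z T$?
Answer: $-2634$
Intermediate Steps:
$A{\left(z,T \right)} = T z$
$102 \left(-26\right) + A{\left(D{\left(-3 \right)},9 \right)} = 102 \left(-26\right) + 9 \cdot 2 = -2652 + 18 = -2634$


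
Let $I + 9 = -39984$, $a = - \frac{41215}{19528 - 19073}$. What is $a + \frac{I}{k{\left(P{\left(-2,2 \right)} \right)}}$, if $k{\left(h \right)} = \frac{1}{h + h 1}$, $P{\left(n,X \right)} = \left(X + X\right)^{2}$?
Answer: $- \frac{116467859}{91} \approx -1.2799 \cdot 10^{6}$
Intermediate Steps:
$a = - \frac{8243}{91}$ ($a = - \frac{41215}{455} = \left(-41215\right) \frac{1}{455} = - \frac{8243}{91} \approx -90.582$)
$I = -39993$ ($I = -9 - 39984 = -39993$)
$P{\left(n,X \right)} = 4 X^{2}$ ($P{\left(n,X \right)} = \left(2 X\right)^{2} = 4 X^{2}$)
$k{\left(h \right)} = \frac{1}{2 h}$ ($k{\left(h \right)} = \frac{1}{h + h} = \frac{1}{2 h}$)
$a + \frac{I}{k{\left(P{\left(-2,2 \right)} \right)}} = - \frac{8243}{91} - \frac{39993}{\frac{1}{2} \frac{1}{4 \cdot 2^{2}}} = - \frac{8243}{91} - \frac{39993}{\frac{1}{2} \frac{1}{4 \cdot 4}} = - \frac{8243}{91} - \frac{39993}{\frac{1}{2} \cdot \frac{1}{16}} = - \frac{8243}{91} - 39993 \frac{1}{\frac{1}{32}} = - \frac{8243}{91} - 1279776 = - \frac{116467859}{91}$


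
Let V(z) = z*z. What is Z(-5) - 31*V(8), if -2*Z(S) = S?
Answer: -3963/2 ≈ -1981.5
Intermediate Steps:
Z(S) = -S/2
V(z) = z²
Z(-5) - 31*V(8) = -½*(-5) - 31*8² = 5/2 - 31*64 = 5/2 - 1984 = -3963/2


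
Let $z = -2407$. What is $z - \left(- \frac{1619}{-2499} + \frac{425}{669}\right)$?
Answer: $- \frac{447360267}{185759} \approx -2408.3$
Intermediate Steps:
$z - \left(- \frac{1619}{-2499} + \frac{425}{669}\right) = -2407 - \left(- \frac{1619}{-2499} + \frac{425}{669}\right) = -2407 - \left(\left(-1619\right) \left(- \frac{1}{2499}\right) + 425 \cdot \frac{1}{669}\right) = -2407 - \left(\frac{1619}{2499} + \frac{425}{669}\right) = -2407 - \frac{238354}{185759} = - \frac{447360267}{185759}$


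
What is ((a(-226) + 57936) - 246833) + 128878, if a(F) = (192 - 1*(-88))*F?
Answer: -123299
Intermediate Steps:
a(F) = 280*F (a(F) = (192 + 88)*F = 280*F)
((a(-226) + 57936) - 246833) + 128878 = ((280*(-226) + 57936) - 246833) + 128878 = ((-63280 + 57936) - 246833) + 128878 = (-5344 - 246833) + 128878 = -252177 + 128878 = -123299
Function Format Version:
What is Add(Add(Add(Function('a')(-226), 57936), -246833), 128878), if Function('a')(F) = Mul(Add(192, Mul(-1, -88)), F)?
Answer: -123299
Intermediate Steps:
Function('a')(F) = Mul(280, F) (Function('a')(F) = Mul(Add(192, 88), F) = Mul(280, F))
Add(Add(Add(Function('a')(-226), 57936), -246833), 128878) = Add(Add(Add(Mul(280, -226), 57936), -246833), 128878) = Add(Add(Add(-63280, 57936), -246833), 128878) = Add(Add(-5344, -246833), 128878) = Add(-252177, 128878) = -123299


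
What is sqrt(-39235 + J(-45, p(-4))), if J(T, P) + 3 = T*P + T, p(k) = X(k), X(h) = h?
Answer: I*sqrt(39103) ≈ 197.74*I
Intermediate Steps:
p(k) = k
J(T, P) = -3 + T + P*T (J(T, P) = -3 + (T*P + T) = -3 + (P*T + T) = -3 + (T + P*T) = -3 + T + P*T)
sqrt(-39235 + J(-45, p(-4))) = sqrt(-39235 + (-3 - 45 - 4*(-45))) = sqrt(-39235 + (-3 - 45 + 180)) = sqrt(-39235 + 132) = sqrt(-39103) = I*sqrt(39103)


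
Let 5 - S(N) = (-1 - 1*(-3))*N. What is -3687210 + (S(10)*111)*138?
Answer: -3916980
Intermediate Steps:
S(N) = 5 - 2*N (S(N) = 5 - (-1 - 1*(-3))*N = 5 - (-1 + 3)*N = 5 - 2*N)
-3687210 + (S(10)*111)*138 = -3687210 + ((5 - 2*10)*111)*138 = -3687210 + ((5 - 20)*111)*138 = -3687210 - 15*111*138 = -3687210 - 1665*138 = -3687210 - 229770 = -3916980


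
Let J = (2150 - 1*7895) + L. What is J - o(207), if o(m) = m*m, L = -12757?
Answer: -61351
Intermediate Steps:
o(m) = m²
J = -18502 (J = (2150 - 1*7895) - 12757 = (2150 - 7895) - 12757 = -5745 - 12757 = -18502)
J - o(207) = -18502 - 1*207² = -18502 - 1*42849 = -18502 - 42849 = -61351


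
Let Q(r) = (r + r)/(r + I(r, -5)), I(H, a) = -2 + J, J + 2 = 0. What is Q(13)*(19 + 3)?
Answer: 572/9 ≈ 63.556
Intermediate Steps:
J = -2 (J = -2 + 0 = -2)
I(H, a) = -4 (I(H, a) = -2 - 2 = -4)
Q(r) = 2*r/(-4 + r) (Q(r) = (r + r)/(r - 4) = (2*r)/(-4 + r) = 2*r/(-4 + r))
Q(13)*(19 + 3) = (2*13/(-4 + 13))*(19 + 3) = (2*13/9)*22 = (2*13*(⅑))*22 = (26/9)*22 = 572/9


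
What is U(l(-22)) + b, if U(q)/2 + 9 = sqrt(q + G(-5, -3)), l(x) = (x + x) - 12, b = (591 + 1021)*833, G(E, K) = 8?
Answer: 1342778 + 8*I*sqrt(3) ≈ 1.3428e+6 + 13.856*I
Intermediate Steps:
b = 1342796 (b = 1612*833 = 1342796)
l(x) = -12 + 2*x (l(x) = 2*x - 12 = -12 + 2*x)
U(q) = -18 + 2*sqrt(8 + q) (U(q) = -18 + 2*sqrt(q + 8) = -18 + 2*sqrt(8 + q))
U(l(-22)) + b = (-18 + 2*sqrt(8 + (-12 + 2*(-22)))) + 1342796 = (-18 + 2*sqrt(8 + (-12 - 44))) + 1342796 = (-18 + 2*sqrt(8 - 56)) + 1342796 = (-18 + 2*sqrt(-48)) + 1342796 = (-18 + 2*(4*I*sqrt(3))) + 1342796 = (-18 + 8*I*sqrt(3)) + 1342796 = 1342778 + 8*I*sqrt(3)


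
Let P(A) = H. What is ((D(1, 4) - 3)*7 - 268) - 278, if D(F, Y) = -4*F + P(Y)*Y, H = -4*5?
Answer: -1155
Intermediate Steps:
H = -20
P(A) = -20
D(F, Y) = -20*Y - 4*F (D(F, Y) = -4*F - 20*Y = -20*Y - 4*F)
((D(1, 4) - 3)*7 - 268) - 278 = (((-20*4 - 4*1) - 3)*7 - 268) - 278 = (((-80 - 4) - 3)*7 - 268) - 278 = ((-84 - 3)*7 - 268) - 278 = (-87*7 - 268) - 278 = (-609 - 268) - 278 = -877 - 278 = -1155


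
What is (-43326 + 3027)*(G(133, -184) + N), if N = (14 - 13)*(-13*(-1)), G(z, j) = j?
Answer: 6891129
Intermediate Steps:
N = 13 (N = 1*13 = 13)
(-43326 + 3027)*(G(133, -184) + N) = (-43326 + 3027)*(-184 + 13) = -40299*(-171) = 6891129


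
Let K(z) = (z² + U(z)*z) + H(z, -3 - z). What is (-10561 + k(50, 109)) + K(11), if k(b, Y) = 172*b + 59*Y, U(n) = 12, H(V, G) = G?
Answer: 4709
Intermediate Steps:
K(z) = -3 + z² + 11*z (K(z) = (z² + 12*z) + (-3 - z) = -3 + z² + 11*z)
k(b, Y) = 59*Y + 172*b
(-10561 + k(50, 109)) + K(11) = (-10561 + (59*109 + 172*50)) + (-3 + 11² + 11*11) = (-10561 + (6431 + 8600)) + (-3 + 121 + 121) = (-10561 + 15031) + 239 = 4470 + 239 = 4709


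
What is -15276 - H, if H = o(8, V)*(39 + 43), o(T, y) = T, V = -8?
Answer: -15932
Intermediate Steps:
H = 656 (H = 8*(39 + 43) = 8*82 = 656)
-15276 - H = -15276 - 1*656 = -15276 - 656 = -15932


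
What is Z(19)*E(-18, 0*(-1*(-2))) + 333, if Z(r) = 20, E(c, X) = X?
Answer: 333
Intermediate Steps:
Z(19)*E(-18, 0*(-1*(-2))) + 333 = 20*(0*(-1*(-2))) + 333 = 20*(0*2) + 333 = 20*0 + 333 = 0 + 333 = 333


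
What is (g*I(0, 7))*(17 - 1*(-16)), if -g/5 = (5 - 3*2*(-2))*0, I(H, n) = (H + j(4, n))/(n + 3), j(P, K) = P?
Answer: 0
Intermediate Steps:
I(H, n) = (4 + H)/(3 + n) (I(H, n) = (H + 4)/(n + 3) = (4 + H)/(3 + n))
g = 0 (g = -5*(5 - 3*2*(-2))*0 = -5*(5 - 6*(-2))*0 = -5*(5 + 12)*0 = -85*0 = -5*0 = 0)
(g*I(0, 7))*(17 - 1*(-16)) = (0*((4 + 0)/(3 + 7)))*(17 - 1*(-16)) = (0*(4/10))*(17 + 16) = (0*((1/10)*4))*33 = (0*(2/5))*33 = 0*33 = 0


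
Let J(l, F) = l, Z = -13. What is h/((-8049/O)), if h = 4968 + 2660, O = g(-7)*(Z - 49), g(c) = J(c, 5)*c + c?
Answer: 6621104/2683 ≈ 2467.8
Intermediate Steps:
g(c) = c + c**2 (g(c) = c*c + c = c**2 + c = c + c**2)
O = -2604 (O = (-7*(1 - 7))*(-13 - 49) = -7*(-6)*(-62) = 42*(-62) = -2604)
h = 7628
h/((-8049/O)) = 7628/((-8049/(-2604))) = 7628/((-8049*(-1/2604))) = 7628/(2683/868) = 7628*(868/2683) = 6621104/2683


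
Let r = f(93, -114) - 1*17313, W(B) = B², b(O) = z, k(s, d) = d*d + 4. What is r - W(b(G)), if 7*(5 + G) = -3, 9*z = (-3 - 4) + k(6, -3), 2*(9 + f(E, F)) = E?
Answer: -310967/18 ≈ -17276.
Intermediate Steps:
k(s, d) = 4 + d² (k(s, d) = d² + 4 = 4 + d²)
f(E, F) = -9 + E/2
z = ⅔ (z = ((-3 - 4) + (4 + (-3)²))/9 = (-7 + (4 + 9))/9 = (-7 + 13)/9 = (⅑)*6 = ⅔ ≈ 0.66667)
G = -38/7 (G = -5 + (⅐)*(-3) = -5 - 3/7 = -38/7 ≈ -5.4286)
b(O) = ⅔
r = -34551/2 (r = (-9 + (½)*93) - 1*17313 = (-9 + 93/2) - 17313 = 75/2 - 17313 = -34551/2 ≈ -17276.)
r - W(b(G)) = -34551/2 - (⅔)² = -34551/2 - 1*4/9 = -34551/2 - 4/9 = -310967/18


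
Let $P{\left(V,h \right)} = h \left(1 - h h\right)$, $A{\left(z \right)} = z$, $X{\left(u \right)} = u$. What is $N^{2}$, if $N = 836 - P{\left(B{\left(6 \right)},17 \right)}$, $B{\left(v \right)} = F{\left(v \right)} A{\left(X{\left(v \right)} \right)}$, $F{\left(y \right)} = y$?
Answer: $32855824$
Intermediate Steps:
$B{\left(v \right)} = v^{2}$ ($B{\left(v \right)} = v v = v^{2}$)
$P{\left(V,h \right)} = h \left(1 - h^{2}\right)$
$N = 5732$ ($N = 836 - \left(17 - 17^{3}\right) = 836 - \left(17 - 4913\right) = 836 - -4896 = 836 + 4896 = 5732$)
$N^{2} = 5732^{2} = 32855824$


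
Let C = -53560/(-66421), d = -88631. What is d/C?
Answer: -5886959651/53560 ≈ -1.0991e+5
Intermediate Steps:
C = 53560/66421 (C = -53560*(-1/66421) = 53560/66421 ≈ 0.80637)
d/C = -88631/53560/66421 = -88631*66421/53560 = -5886959651/53560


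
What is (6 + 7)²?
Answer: 169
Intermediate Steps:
(6 + 7)² = 13² = 169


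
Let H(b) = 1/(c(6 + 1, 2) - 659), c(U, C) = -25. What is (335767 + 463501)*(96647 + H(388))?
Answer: 13209211901899/171 ≈ 7.7247e+10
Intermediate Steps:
H(b) = -1/684 (H(b) = 1/(-25 - 659) = 1/(-684) = -1/684)
(335767 + 463501)*(96647 + H(388)) = (335767 + 463501)*(96647 - 1/684) = 799268*(66106547/684) = 13209211901899/171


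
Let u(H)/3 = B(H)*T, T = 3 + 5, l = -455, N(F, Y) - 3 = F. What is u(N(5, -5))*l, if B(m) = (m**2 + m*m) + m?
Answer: -1485120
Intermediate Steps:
N(F, Y) = 3 + F
B(m) = m + 2*m**2 (B(m) = (m**2 + m**2) + m = 2*m**2 + m = m + 2*m**2)
T = 8
u(H) = 24*H*(1 + 2*H) (u(H) = 3*((H*(1 + 2*H))*8) = 3*(8*H*(1 + 2*H)) = 24*H*(1 + 2*H))
u(N(5, -5))*l = (24*(3 + 5)*(1 + 2*(3 + 5)))*(-455) = (24*8*(1 + 2*8))*(-455) = (24*8*(1 + 16))*(-455) = (24*8*17)*(-455) = 3264*(-455) = -1485120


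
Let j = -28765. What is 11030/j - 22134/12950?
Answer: -11136043/5321525 ≈ -2.0926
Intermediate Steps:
11030/j - 22134/12950 = 11030/(-28765) - 22134/12950 = 11030*(-1/28765) - 22134*1/12950 = -2206/5753 - 1581/925 = -11136043/5321525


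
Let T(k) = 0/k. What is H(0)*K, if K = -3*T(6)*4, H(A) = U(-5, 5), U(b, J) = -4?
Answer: 0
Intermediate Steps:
T(k) = 0
H(A) = -4
K = 0 (K = -3*0*4 = 0*4 = 0)
H(0)*K = -4*0 = 0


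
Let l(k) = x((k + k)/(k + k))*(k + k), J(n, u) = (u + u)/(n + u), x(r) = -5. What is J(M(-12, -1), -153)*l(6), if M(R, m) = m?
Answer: -9180/77 ≈ -119.22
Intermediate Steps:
J(n, u) = 2*u/(n + u) (J(n, u) = (2*u)/(n + u) = 2*u/(n + u))
l(k) = -10*k (l(k) = -5*(k + k) = -10*k)
J(M(-12, -1), -153)*l(6) = (2*(-153)/(-1 - 153))*(-10*6) = (2*(-153)/(-154))*(-60) = (2*(-153)*(-1/154))*(-60) = (153/77)*(-60) = -9180/77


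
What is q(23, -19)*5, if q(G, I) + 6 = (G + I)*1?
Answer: -10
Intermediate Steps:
q(G, I) = -6 + G + I (q(G, I) = -6 + (G + I)*1 = -6 + (G + I) = -6 + G + I)
q(23, -19)*5 = (-6 + 23 - 19)*5 = -2*5 = -10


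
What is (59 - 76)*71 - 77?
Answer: -1284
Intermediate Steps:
(59 - 76)*71 - 77 = -17*71 - 77 = -1207 - 77 = -1284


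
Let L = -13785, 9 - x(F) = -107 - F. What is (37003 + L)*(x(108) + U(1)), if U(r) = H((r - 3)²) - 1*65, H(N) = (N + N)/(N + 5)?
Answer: 33410702/9 ≈ 3.7123e+6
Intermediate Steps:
x(F) = 116 + F (x(F) = 9 - (-107 - F) = 9 + (107 + F) = 116 + F)
H(N) = 2*N/(5 + N) (H(N) = (2*N)/(5 + N) = 2*N/(5 + N))
U(r) = -65 + 2*(-3 + r)²/(5 + (-3 + r)²) (U(r) = 2*(r - 3)²/(5 + (r - 3)²) - 1*65 = 2*(-3 + r)²/(5 + (-3 + r)²) - 65 = -65 + 2*(-3 + r)²/(5 + (-3 + r)²))
(37003 + L)*(x(108) + U(1)) = (37003 - 13785)*((116 + 108) + (-325 - 63*(-3 + 1)²)/(5 + (-3 + 1)²)) = 23218*(224 + (-325 - 63*(-2)²)/(5 + (-2)²)) = 23218*(224 + (-325 - 63*4)/(5 + 4)) = 23218*(224 + (-325 - 252)/9) = 23218*(224 + (⅑)*(-577)) = 23218*(224 - 577/9) = 23218*(1439/9) = 33410702/9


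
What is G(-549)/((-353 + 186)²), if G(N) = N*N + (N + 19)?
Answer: 300871/27889 ≈ 10.788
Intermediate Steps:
G(N) = 19 + N + N² (G(N) = N² + (19 + N) = 19 + N + N²)
G(-549)/((-353 + 186)²) = (19 - 549 + (-549)²)/((-353 + 186)²) = (19 - 549 + 301401)/((-167)²) = 300871/27889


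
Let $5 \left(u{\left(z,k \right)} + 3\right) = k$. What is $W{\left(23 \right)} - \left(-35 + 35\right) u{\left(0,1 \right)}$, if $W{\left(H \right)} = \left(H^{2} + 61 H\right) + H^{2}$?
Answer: $2461$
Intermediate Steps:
$u{\left(z,k \right)} = -3 + \frac{k}{5}$
$W{\left(H \right)} = 2 H^{2} + 61 H$
$W{\left(23 \right)} - \left(-35 + 35\right) u{\left(0,1 \right)} = 23 \left(61 + 2 \cdot 23\right) - \left(-35 + 35\right) \left(-3 + \frac{1}{5} \cdot 1\right) = 23 \left(61 + 46\right) - 0 \left(-3 + \frac{1}{5}\right) = 23 \cdot 107 - 0 \left(- \frac{14}{5}\right) = 2461 - 0 = 2461 + 0 = 2461$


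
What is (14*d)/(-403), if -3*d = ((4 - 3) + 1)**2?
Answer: 56/1209 ≈ 0.046319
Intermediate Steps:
d = -4/3 (d = -((4 - 3) + 1)**2/3 = -(1 + 1)**2/3 = -1/3*2**2 = -1/3*4 = -4/3 ≈ -1.3333)
(14*d)/(-403) = (14*(-4/3))/(-403) = -56/3*(-1/403) = 56/1209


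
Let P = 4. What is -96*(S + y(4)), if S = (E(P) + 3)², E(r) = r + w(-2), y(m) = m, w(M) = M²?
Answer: -12000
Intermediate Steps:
E(r) = 4 + r (E(r) = r + (-2)² = r + 4 = 4 + r)
S = 121 (S = ((4 + 4) + 3)² = (8 + 3)² = 11² = 121)
-96*(S + y(4)) = -96*(121 + 4) = -96*125 = -12000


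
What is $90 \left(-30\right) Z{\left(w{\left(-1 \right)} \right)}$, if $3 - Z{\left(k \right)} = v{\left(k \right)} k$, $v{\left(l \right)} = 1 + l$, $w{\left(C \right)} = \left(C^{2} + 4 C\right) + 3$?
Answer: $-8100$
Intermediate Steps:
$w{\left(C \right)} = 3 + C^{2} + 4 C$
$Z{\left(k \right)} = 3 - k \left(1 + k\right)$ ($Z{\left(k \right)} = 3 - \left(1 + k\right) k = 3 - k \left(1 + k\right)$)
$90 \left(-30\right) Z{\left(w{\left(-1 \right)} \right)} = 90 \left(-30\right) \left(3 - \left(3 + \left(-1\right)^{2} + 4 \left(-1\right)\right) \left(1 + \left(3 + \left(-1\right)^{2} + 4 \left(-1\right)\right)\right)\right) = - 2700 \left(3 - \left(3 + 1 - 4\right) \left(1 + \left(3 + 1 - 4\right)\right)\right) = - 2700 \left(3 - 0 \left(1 + 0\right)\right) = - 2700 \left(3 - 0 \cdot 1\right) = - 2700 \left(3 + 0\right) = \left(-2700\right) 3 = -8100$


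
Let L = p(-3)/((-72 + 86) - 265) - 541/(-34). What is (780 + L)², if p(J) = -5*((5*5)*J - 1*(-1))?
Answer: 45964752432361/72829156 ≈ 6.3113e+5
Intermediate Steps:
p(J) = -5 - 125*J (p(J) = -5*(25*J + 1) = -5*(1 + 25*J) = -5 - 125*J)
L = 123211/8534 (L = (-5 - 125*(-3))/((-72 + 86) - 265) - 541/(-34) = (-5 + 375)/(14 - 265) - 541*(-1/34) = 370/(-251) + 541/34 = 370*(-1/251) + 541/34 = -370/251 + 541/34 = 123211/8534 ≈ 14.438)
(780 + L)² = (780 + 123211/8534)² = (6779731/8534)² = 45964752432361/72829156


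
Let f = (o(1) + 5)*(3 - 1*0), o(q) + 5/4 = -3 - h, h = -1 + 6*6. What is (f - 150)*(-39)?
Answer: 39429/4 ≈ 9857.3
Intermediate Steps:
h = 35 (h = -1 + 36 = 35)
o(q) = -157/4 (o(q) = -5/4 + (-3 - 1*35) = -5/4 + (-3 - 35) = -5/4 - 38 = -157/4)
f = -411/4 (f = (-157/4 + 5)*(3 - 1*0) = -137*(3 + 0)/4 = -137/4*3 = -411/4 ≈ -102.75)
(f - 150)*(-39) = (-411/4 - 150)*(-39) = -1011/4*(-39) = 39429/4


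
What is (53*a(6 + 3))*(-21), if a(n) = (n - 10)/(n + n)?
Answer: 371/6 ≈ 61.833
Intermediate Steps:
a(n) = (-10 + n)/(2*n) (a(n) = (-10 + n)/((2*n)) = (-10 + n)*(1/(2*n)) = (-10 + n)/(2*n))
(53*a(6 + 3))*(-21) = (53*((-10 + (6 + 3))/(2*(6 + 3))))*(-21) = (53*((1/2)*(-10 + 9)/9))*(-21) = (53*((1/2)*(1/9)*(-1)))*(-21) = (53*(-1/18))*(-21) = -53/18*(-21) = 371/6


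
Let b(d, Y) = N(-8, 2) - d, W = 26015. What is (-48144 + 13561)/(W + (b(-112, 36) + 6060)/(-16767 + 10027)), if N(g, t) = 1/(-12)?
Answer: -2797073040/2104019137 ≈ -1.3294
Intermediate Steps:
N(g, t) = -1/12
b(d, Y) = -1/12 - d
(-48144 + 13561)/(W + (b(-112, 36) + 6060)/(-16767 + 10027)) = (-48144 + 13561)/(26015 + ((-1/12 - 1*(-112)) + 6060)/(-16767 + 10027)) = -34583/(26015 + ((-1/12 + 112) + 6060)/(-6740)) = -34583/(26015 + (1343/12 + 6060)*(-1/6740)) = -34583/(26015 + (74063/12)*(-1/6740)) = -34583/(26015 - 74063/80880) = -34583/2104019137/80880 = -34583*80880/2104019137 = -2797073040/2104019137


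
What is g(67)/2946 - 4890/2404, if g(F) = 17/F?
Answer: -120644639/59313291 ≈ -2.0340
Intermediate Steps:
g(67)/2946 - 4890/2404 = (17/67)/2946 - 4890/2404 = (17*(1/67))*(1/2946) - 4890*1/2404 = (17/67)*(1/2946) - 2445/1202 = 17/197382 - 2445/1202 = -120644639/59313291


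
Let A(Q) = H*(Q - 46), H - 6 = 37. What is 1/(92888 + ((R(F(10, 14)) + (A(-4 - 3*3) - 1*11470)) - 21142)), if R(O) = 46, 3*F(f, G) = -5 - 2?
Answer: 1/57785 ≈ 1.7306e-5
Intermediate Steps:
H = 43 (H = 6 + 37 = 43)
F(f, G) = -7/3 (F(f, G) = (-5 - 2)/3 = (1/3)*(-7) = -7/3)
A(Q) = -1978 + 43*Q (A(Q) = 43*(Q - 46) = 43*(-46 + Q) = -1978 + 43*Q)
1/(92888 + ((R(F(10, 14)) + (A(-4 - 3*3) - 1*11470)) - 21142)) = 1/(92888 + ((46 + ((-1978 + 43*(-4 - 3*3)) - 1*11470)) - 21142)) = 1/(92888 + ((46 + ((-1978 + 43*(-4 - 9)) - 11470)) - 21142)) = 1/(92888 + ((46 + ((-1978 + 43*(-13)) - 11470)) - 21142)) = 1/(92888 + ((46 + ((-1978 - 559) - 11470)) - 21142)) = 1/(92888 + ((46 + (-2537 - 11470)) - 21142)) = 1/(92888 + ((46 - 14007) - 21142)) = 1/(92888 + (-13961 - 21142)) = 1/(92888 - 35103) = 1/57785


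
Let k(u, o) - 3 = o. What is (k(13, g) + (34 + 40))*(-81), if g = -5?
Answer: -5832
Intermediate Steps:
k(u, o) = 3 + o
(k(13, g) + (34 + 40))*(-81) = ((3 - 5) + (34 + 40))*(-81) = (-2 + 74)*(-81) = 72*(-81) = -5832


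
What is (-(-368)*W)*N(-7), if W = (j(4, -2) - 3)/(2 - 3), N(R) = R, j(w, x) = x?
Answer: -12880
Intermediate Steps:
W = 5 (W = (-2 - 3)/(2 - 3) = -5/(-1) = -5*(-1) = 5)
(-(-368)*W)*N(-7) = -(-368)*5*(-7) = -23*(-80)*(-7) = 1840*(-7) = -12880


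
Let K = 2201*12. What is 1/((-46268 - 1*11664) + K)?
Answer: -1/31520 ≈ -3.1726e-5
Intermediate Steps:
K = 26412
1/((-46268 - 1*11664) + K) = 1/((-46268 - 1*11664) + 26412) = 1/((-46268 - 11664) + 26412) = 1/(-57932 + 26412) = 1/(-31520) = -1/31520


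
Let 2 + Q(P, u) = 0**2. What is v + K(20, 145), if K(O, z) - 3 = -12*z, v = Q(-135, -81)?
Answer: -1739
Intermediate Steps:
Q(P, u) = -2 (Q(P, u) = -2 + 0**2 = -2 + 0 = -2)
v = -2
K(O, z) = 3 - 12*z
v + K(20, 145) = -2 + (3 - 12*145) = -2 + (3 - 1740) = -2 - 1737 = -1739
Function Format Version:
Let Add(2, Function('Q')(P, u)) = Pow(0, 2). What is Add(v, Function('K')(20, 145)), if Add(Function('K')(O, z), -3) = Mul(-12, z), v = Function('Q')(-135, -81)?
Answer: -1739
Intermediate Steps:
Function('Q')(P, u) = -2 (Function('Q')(P, u) = Add(-2, Pow(0, 2)) = Add(-2, 0) = -2)
v = -2
Function('K')(O, z) = Add(3, Mul(-12, z))
Add(v, Function('K')(20, 145)) = Add(-2, Add(3, Mul(-12, 145))) = Add(-2, Add(3, -1740)) = Add(-2, -1737) = -1739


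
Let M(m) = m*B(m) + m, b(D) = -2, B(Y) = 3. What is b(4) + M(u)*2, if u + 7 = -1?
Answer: -66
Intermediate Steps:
u = -8 (u = -7 - 1 = -8)
M(m) = 4*m (M(m) = m*3 + m = 3*m + m = 4*m)
b(4) + M(u)*2 = -2 + (4*(-8))*2 = -2 - 32*2 = -2 - 64 = -66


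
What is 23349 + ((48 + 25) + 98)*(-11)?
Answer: 21468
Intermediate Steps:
23349 + ((48 + 25) + 98)*(-11) = 23349 + (73 + 98)*(-11) = 23349 + 171*(-11) = 23349 - 1881 = 21468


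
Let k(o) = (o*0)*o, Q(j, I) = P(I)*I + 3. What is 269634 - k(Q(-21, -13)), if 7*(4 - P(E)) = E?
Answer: 269634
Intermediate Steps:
P(E) = 4 - E/7
Q(j, I) = 3 + I*(4 - I/7) (Q(j, I) = (4 - I/7)*I + 3 = I*(4 - I/7) + 3 = 3 + I*(4 - I/7))
k(o) = 0 (k(o) = 0*o = 0)
269634 - k(Q(-21, -13)) = 269634 - 1*0 = 269634 + 0 = 269634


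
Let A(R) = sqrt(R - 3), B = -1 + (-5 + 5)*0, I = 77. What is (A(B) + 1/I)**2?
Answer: -23715/5929 + 4*I/77 ≈ -3.9998 + 0.051948*I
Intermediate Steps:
B = -1 (B = -1 + 0*0 = -1 + 0 = -1)
A(R) = sqrt(-3 + R)
(A(B) + 1/I)**2 = (sqrt(-3 - 1) + 1/77)**2 = (sqrt(-4) + 1/77)**2 = (2*I + 1/77)**2 = (1/77 + 2*I)**2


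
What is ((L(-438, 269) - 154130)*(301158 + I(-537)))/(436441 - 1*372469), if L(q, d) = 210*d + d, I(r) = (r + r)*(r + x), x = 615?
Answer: -1175949567/3554 ≈ -3.3088e+5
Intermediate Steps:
I(r) = 2*r*(615 + r) (I(r) = (r + r)*(r + 615) = (2*r)*(615 + r) = 2*r*(615 + r))
L(q, d) = 211*d
((L(-438, 269) - 154130)*(301158 + I(-537)))/(436441 - 1*372469) = ((211*269 - 154130)*(301158 + 2*(-537)*(615 - 537)))/(436441 - 1*372469) = ((56759 - 154130)*(301158 + 2*(-537)*78))/(436441 - 372469) = -97371*(301158 - 83772)/63972 = -97371*217386*(1/63972) = -21167092206*1/63972 = -1175949567/3554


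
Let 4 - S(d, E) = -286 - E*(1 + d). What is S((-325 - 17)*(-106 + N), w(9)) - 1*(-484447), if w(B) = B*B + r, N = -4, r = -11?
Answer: 3118207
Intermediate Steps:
w(B) = -11 + B² (w(B) = B*B - 11 = B² - 11 = -11 + B²)
S(d, E) = 290 + E*(1 + d) (S(d, E) = 4 - (-286 - E*(1 + d)) = 4 + (286 + E*(1 + d)) = 290 + E*(1 + d))
S((-325 - 17)*(-106 + N), w(9)) - 1*(-484447) = (290 + (-11 + 9²) + (-11 + 9²)*((-325 - 17)*(-106 - 4))) - 1*(-484447) = (290 + (-11 + 81) + (-11 + 81)*(-342*(-110))) + 484447 = (290 + 70 + 70*37620) + 484447 = (290 + 70 + 2633400) + 484447 = 2633760 + 484447 = 3118207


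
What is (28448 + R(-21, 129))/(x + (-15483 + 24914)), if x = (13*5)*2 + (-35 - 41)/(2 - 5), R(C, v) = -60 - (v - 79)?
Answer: 85014/28759 ≈ 2.9561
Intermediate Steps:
R(C, v) = 19 - v (R(C, v) = -60 - (-79 + v) = -60 + (79 - v) = 19 - v)
x = 466/3 (x = 65*2 - 76/(-3) = 130 - 76*(-⅓) = 130 + 76/3 = 466/3 ≈ 155.33)
(28448 + R(-21, 129))/(x + (-15483 + 24914)) = (28448 + (19 - 1*129))/(466/3 + (-15483 + 24914)) = (28448 + (19 - 129))/(466/3 + 9431) = (28448 - 110)/(28759/3) = 28338*(3/28759) = 85014/28759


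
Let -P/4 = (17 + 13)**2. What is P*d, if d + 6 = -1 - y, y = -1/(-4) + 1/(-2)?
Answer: 24300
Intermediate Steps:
y = -1/4 (y = -1*(-1/4) + 1*(-1/2) = 1/4 - 1/2 = -1/4 ≈ -0.25000)
d = -27/4 (d = -6 + (-1 - 1*(-1/4)) = -6 + (-1 + 1/4) = -6 - 3/4 = -27/4 ≈ -6.7500)
P = -3600 (P = -4*(17 + 13)**2 = -4*30**2 = -4*900 = -3600)
P*d = -3600*(-27/4) = 24300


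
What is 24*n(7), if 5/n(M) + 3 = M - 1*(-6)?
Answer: 12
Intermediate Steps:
n(M) = 5/(3 + M) (n(M) = 5/(-3 + (M - 1*(-6))) = 5/(-3 + (M + 6)) = 5/(-3 + (6 + M)) = 5/(3 + M))
24*n(7) = 24*(5/(3 + 7)) = 24*(5/10) = 24*(5*(⅒)) = 24*(½) = 12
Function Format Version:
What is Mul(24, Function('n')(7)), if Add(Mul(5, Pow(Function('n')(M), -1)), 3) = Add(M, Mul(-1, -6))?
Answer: 12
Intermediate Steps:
Function('n')(M) = Mul(5, Pow(Add(3, M), -1)) (Function('n')(M) = Mul(5, Pow(Add(-3, Add(M, Mul(-1, -6))), -1)) = Mul(5, Pow(Add(-3, Add(M, 6)), -1)) = Mul(5, Pow(Add(-3, Add(6, M)), -1)) = Mul(5, Pow(Add(3, M), -1)))
Mul(24, Function('n')(7)) = Mul(24, Mul(5, Pow(Add(3, 7), -1))) = Mul(24, Mul(5, Pow(10, -1))) = Mul(24, Mul(5, Rational(1, 10))) = Mul(24, Rational(1, 2)) = 12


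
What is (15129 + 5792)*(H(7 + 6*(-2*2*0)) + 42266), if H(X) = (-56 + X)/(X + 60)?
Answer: 59243522933/67 ≈ 8.8423e+8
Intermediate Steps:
H(X) = (-56 + X)/(60 + X)
(15129 + 5792)*(H(7 + 6*(-2*2*0)) + 42266) = (15129 + 5792)*((-56 + (7 + 6*(-2*2*0)))/(60 + (7 + 6*(-2*2*0))) + 42266) = 20921*((-56 + (7 + 6*(-4*0)))/(60 + (7 + 6*(-4*0))) + 42266) = 20921*((-56 + (7 + 6*0))/(60 + (7 + 6*0)) + 42266) = 20921*((-56 + (7 + 0))/(60 + (7 + 0)) + 42266) = 20921*((-56 + 7)/(60 + 7) + 42266) = 20921*(-49/67 + 42266) = 20921*(2831773/67) = 59243522933/67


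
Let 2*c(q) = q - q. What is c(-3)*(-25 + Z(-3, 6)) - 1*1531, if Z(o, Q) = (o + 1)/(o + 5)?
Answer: -1531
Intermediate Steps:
c(q) = 0 (c(q) = (q - q)/2 = (½)*0 = 0)
Z(o, Q) = (1 + o)/(5 + o)
c(-3)*(-25 + Z(-3, 6)) - 1*1531 = 0*(-25 + (1 - 3)/(5 - 3)) - 1*1531 = 0*(-25 - 2/2) - 1531 = 0*(-25 + (½)*(-2)) - 1531 = 0*(-25 - 1) - 1531 = 0*(-26) - 1531 = 0 - 1531 = -1531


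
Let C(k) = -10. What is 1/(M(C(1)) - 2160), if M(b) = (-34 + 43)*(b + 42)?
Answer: -1/1872 ≈ -0.00053419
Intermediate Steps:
M(b) = 378 + 9*b (M(b) = 9*(42 + b) = 378 + 9*b)
1/(M(C(1)) - 2160) = 1/((378 + 9*(-10)) - 2160) = 1/((378 - 90) - 2160) = 1/(288 - 2160) = 1/(-1872) = -1/1872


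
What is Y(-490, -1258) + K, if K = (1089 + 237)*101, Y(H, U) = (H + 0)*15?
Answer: 126576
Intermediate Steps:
Y(H, U) = 15*H (Y(H, U) = H*15 = 15*H)
K = 133926 (K = 1326*101 = 133926)
Y(-490, -1258) + K = 15*(-490) + 133926 = -7350 + 133926 = 126576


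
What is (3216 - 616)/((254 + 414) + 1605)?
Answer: 2600/2273 ≈ 1.1439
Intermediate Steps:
(3216 - 616)/((254 + 414) + 1605) = 2600/(668 + 1605) = 2600/2273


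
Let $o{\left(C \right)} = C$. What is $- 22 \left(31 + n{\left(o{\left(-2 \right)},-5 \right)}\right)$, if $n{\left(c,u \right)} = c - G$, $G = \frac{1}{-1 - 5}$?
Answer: $- \frac{1925}{3} \approx -641.67$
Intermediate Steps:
$G = - \frac{1}{6}$ ($G = \frac{1}{-6} = - \frac{1}{6} \approx -0.16667$)
$n{\left(c,u \right)} = \frac{1}{6} + c$ ($n{\left(c,u \right)} = c - - \frac{1}{6} = c + \frac{1}{6} = \frac{1}{6} + c$)
$- 22 \left(31 + n{\left(o{\left(-2 \right)},-5 \right)}\right) = - 22 \left(31 + \left(\frac{1}{6} - 2\right)\right) = - 22 \left(31 - \frac{11}{6}\right) = \left(-22\right) \frac{175}{6} = - \frac{1925}{3}$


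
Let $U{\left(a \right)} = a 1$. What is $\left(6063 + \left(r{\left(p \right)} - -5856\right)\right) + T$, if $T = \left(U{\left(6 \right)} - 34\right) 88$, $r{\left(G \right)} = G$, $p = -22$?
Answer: $9433$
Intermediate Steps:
$U{\left(a \right)} = a$
$T = -2464$ ($T = \left(6 - 34\right) 88 = \left(-28\right) 88 = -2464$)
$\left(6063 + \left(r{\left(p \right)} - -5856\right)\right) + T = \left(6063 - -5834\right) - 2464 = \left(6063 + \left(-22 + 5856\right)\right) - 2464 = \left(6063 + 5834\right) - 2464 = 11897 - 2464 = 9433$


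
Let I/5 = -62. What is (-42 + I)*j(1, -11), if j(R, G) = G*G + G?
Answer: -38720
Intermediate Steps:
j(R, G) = G + G² (j(R, G) = G² + G = G + G²)
I = -310 (I = 5*(-62) = -310)
(-42 + I)*j(1, -11) = (-42 - 310)*(-11*(1 - 11)) = -(-3872)*(-10) = -352*110 = -38720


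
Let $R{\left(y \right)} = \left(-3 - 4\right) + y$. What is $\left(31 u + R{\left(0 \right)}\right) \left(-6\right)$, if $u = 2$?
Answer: $-330$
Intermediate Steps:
$R{\left(y \right)} = -7 + y$
$\left(31 u + R{\left(0 \right)}\right) \left(-6\right) = \left(31 \cdot 2 + \left(-7 + 0\right)\right) \left(-6\right) = \left(62 - 7\right) \left(-6\right) = 55 \left(-6\right) = -330$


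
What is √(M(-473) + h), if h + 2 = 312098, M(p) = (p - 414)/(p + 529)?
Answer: √244670846/28 ≈ 558.64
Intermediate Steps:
M(p) = (-414 + p)/(529 + p)
h = 312096 (h = -2 + 312098 = 312096)
√(M(-473) + h) = √((-414 - 473)/(529 - 473) + 312096) = √(-887/56 + 312096) = √(17476489/56) = √244670846/28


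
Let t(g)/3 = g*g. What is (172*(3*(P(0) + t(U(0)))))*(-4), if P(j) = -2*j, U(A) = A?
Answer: 0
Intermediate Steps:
t(g) = 3*g² (t(g) = 3*(g*g) = 3*g²)
(172*(3*(P(0) + t(U(0)))))*(-4) = (172*(3*(-2*0 + 3*0²)))*(-4) = (172*(3*(0 + 3*0)))*(-4) = (172*(3*(0 + 0)))*(-4) = (172*(3*0))*(-4) = (172*0)*(-4) = 0*(-4) = 0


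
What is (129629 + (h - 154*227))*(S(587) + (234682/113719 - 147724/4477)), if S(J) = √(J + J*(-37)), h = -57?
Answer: -1490014788252588/509119963 + 567684*I*√587 ≈ -2.9266e+6 + 1.3754e+7*I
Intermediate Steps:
S(J) = 6*√(-J) (S(J) = √(J - 37*J) = √(-36*J) = 6*√(-J))
(129629 + (h - 154*227))*(S(587) + (234682/113719 - 147724/4477)) = (129629 + (-57 - 154*227))*(6*√(-1*587) + (234682/113719 - 147724/4477)) = (129629 + (-57 - 34958))*(6*√(-587) + (234682*(1/113719) - 147724*1/4477)) = (129629 - 35015)*(6*(I*√587) + (234682/113719 - 147724/4477)) = 94614*(6*I*√587 - 15748354242/509119963) = 94614*(-15748354242/509119963 + 6*I*√587) = -1490014788252588/509119963 + 567684*I*√587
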